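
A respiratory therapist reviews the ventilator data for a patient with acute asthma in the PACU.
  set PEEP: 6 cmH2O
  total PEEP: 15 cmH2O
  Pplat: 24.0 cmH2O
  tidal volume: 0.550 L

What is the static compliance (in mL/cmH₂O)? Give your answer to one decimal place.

End-expiratory occlusion gives total PEEP = 15 cmH2O (intrinsic PEEP = 15 − 6 = 9). Use total PEEP for the elastic gradient.
Cstat = Vt / (Pplat − PEEPtotal) = 550 / (24.0 − 15) = 550 / 9.0 = 61.111 mL/cmH2O.

61.1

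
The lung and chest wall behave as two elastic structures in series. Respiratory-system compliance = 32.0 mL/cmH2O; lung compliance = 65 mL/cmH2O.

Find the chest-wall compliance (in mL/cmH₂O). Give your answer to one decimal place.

63.0

1/Ccw = 1/Crs − 1/CL.
1/Ccw = 1/32.0 − 1/65 = 0.01587.
Ccw = 63.012 mL/cmH2O.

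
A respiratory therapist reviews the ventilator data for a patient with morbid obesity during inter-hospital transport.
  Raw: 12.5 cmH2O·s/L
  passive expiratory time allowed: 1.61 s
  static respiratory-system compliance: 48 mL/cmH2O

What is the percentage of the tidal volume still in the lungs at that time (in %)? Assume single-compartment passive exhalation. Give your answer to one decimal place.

6.8

τ = R × C = 12.5 × 48 mL/cmH2O = 12.5 × 0.048 L/cmH2O = 0.6 s.
Passive exhalation: V(t)/V₀ = e^(−t/τ) = e^(−1.61/0.6) = 0.06833.
Fraction remaining = 0.06833 → 6.833%.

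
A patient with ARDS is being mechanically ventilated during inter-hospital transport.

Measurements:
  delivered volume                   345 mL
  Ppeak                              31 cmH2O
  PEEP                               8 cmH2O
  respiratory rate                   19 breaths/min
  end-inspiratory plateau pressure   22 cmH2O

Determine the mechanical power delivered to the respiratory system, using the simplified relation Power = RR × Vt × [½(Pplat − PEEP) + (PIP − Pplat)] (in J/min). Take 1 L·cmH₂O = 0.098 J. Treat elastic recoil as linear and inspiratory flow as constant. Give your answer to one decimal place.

10.3

Per-breath work = Vt × [½(Pplat−PEEP) + (PIP−Pplat)] = 0.345 × [0.5×14.0 + 9.0] = 0.345 × 16.0 = 5.52 L·cmH2O.
Power = 19 × 5.52 = 104.88 L·cmH2O/min.
× 0.098 J/(L·cmH2O) → 10.278 J/min.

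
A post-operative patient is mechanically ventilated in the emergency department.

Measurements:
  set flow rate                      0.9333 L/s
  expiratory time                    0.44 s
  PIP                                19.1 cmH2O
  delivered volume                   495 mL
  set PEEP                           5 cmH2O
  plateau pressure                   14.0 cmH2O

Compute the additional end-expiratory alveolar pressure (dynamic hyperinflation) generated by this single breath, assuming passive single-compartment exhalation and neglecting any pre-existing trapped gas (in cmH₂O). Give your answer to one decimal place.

2.1

R = (PIP − Pplat)/V̇ = (19.1 − 14.0) / 0.9333 = 5.1/0.9333 = 5.464 cmH2O·s/L.
C = Vt/(Pplat − PEEP) = 495.0 / (14.0 − 5) = 495.0/9.0 = 55.0 mL/cmH2O.
τ = R × C = 5.464 × 0.055 L/cmH2O = 0.3005 s.
Fraction remaining = e^(−Te/τ) = e^(−0.44/0.3005) = 0.2313; trapped volume = 495.0 × 0.2313 = 114.49 mL.
Additional alveolar pressure from trapping ≈ V_trapped / C = 114.49 / 55.0 = 2.082 cmH2O.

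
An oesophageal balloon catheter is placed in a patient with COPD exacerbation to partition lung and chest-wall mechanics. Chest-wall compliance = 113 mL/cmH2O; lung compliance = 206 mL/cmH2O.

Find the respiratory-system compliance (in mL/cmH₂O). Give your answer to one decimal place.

73.0

Lung and chest wall are elastances in series: 1/Crs = 1/CL + 1/Ccw.
1/Crs = 1/206 + 1/113 = 0.0137.
Crs = 72.993 mL/cmH2O.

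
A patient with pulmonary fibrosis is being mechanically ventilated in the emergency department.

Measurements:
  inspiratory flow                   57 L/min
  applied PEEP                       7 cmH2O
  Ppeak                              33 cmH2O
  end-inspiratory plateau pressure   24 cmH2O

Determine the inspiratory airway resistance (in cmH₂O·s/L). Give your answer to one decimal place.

Flow: 57 L/min ÷ 60 = 0.95 L/s.
Raw = (PIP − Pplat) / flow = (33 − 24) / 0.95 = 9.0 / 0.95 = 9.474 cmH2O·s/L.

9.5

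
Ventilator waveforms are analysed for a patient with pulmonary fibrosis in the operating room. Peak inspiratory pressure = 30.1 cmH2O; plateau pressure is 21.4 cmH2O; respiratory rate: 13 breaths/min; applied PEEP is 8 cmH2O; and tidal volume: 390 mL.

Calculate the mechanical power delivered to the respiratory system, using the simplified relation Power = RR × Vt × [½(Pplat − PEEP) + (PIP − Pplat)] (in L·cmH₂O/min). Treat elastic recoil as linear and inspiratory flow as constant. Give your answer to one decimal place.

Per-breath work = Vt × [½(Pplat−PEEP) + (PIP−Pplat)] = 0.390 × [0.5×13.4 + 8.7] = 0.390 × 15.4 = 6.006 L·cmH2O.
Power = 13 × 6.006 = 78.078 L·cmH2O/min.

78.1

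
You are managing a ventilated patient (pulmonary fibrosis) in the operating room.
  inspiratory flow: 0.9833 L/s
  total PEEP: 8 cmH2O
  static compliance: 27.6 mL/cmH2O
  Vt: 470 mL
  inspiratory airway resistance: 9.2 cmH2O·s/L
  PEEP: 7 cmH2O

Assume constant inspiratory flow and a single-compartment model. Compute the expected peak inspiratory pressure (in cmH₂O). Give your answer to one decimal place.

Total PEEP = 8 cmH2O (set 7 + intrinsic 1); this is the baseline alveolar pressure.
Equation of motion (constant flow): PIP = Vt/C + R·V̇ + PEEP.
PIP = 470/27.6 + 9.2×0.9833 + 8 = 17.029 + 9.046 + 8 = 34.075 cmH2O.

34.1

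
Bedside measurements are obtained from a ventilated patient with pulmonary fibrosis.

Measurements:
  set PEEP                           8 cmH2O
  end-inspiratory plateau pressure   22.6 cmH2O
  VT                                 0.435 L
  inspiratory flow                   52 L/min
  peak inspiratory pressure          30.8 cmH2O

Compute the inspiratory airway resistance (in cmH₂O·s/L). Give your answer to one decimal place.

9.5

Flow: 52 L/min ÷ 60 = 0.8667 L/s.
Raw = (PIP − Pplat) / flow = (30.8 − 22.6) / 0.8667 = 8.2 / 0.8667 = 9.461 cmH2O·s/L.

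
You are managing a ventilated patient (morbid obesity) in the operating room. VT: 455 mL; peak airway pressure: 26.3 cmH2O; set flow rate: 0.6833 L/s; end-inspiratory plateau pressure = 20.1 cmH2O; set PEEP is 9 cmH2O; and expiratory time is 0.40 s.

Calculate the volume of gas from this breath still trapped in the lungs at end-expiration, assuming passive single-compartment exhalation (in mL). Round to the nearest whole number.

R = (PIP − Pplat)/V̇ = (26.3 − 20.1) / 0.6833 = 6.2/0.6833 = 9.074 cmH2O·s/L.
C = Vt/(Pplat − PEEP) = 455.0 / (20.1 − 9) = 455.0/11.1 = 40.991 mL/cmH2O.
τ = R × C = 9.074 × 0.04099 L/cmH2O = 0.3719 s.
Fraction remaining = e^(−Te/τ) = e^(−0.40/0.3719) = 0.3411.
Trapped volume = 455.0 × 0.3411 = 155.2 mL.

155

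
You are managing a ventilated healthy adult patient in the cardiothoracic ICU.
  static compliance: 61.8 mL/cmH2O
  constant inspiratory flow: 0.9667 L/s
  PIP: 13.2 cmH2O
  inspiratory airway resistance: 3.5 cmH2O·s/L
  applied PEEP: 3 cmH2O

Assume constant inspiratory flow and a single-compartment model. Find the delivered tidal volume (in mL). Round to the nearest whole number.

421

Equation of motion (constant flow): PIP = Vt/C + R·V̇ + PEEP.
Vt/C = PIP − R·V̇ − PEEP = 13.2 − 3.383 − 3 = 6.817 cmH2O.
Vt = C × 6.817 = 61.8 × 6.817 = 421.29 mL.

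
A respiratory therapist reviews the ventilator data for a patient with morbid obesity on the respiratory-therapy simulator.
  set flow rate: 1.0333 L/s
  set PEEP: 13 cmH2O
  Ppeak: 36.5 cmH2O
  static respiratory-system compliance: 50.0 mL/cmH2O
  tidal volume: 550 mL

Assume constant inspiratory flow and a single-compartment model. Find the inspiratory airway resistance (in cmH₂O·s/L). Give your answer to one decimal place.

12.1

Equation of motion (constant flow): PIP = Vt/C + R·V̇ + PEEP.
R·V̇ = PIP − Vt/C − PEEP = 36.5 − 550/50.0 − 13 = 36.5 − 11.0 − 13 = 12.5 cmH2O.
R = 12.5 / 1.0333 = 12.097 cmH2O·s/L.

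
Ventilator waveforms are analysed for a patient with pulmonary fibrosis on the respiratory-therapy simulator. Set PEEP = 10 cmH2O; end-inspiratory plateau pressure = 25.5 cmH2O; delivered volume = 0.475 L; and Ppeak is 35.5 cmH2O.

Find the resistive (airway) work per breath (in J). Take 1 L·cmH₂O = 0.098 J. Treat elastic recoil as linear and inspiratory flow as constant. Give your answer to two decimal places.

With constant inspiratory flow the resistive pressure is constant at PIP − Pplat = 35.5 − 25.5 = 10.0 cmH2O, so resistive work = 10.0 × 0.475 = 4.75 L·cmH2O.
× 0.098 J/(L·cmH2O) → 0.4655 J.

0.47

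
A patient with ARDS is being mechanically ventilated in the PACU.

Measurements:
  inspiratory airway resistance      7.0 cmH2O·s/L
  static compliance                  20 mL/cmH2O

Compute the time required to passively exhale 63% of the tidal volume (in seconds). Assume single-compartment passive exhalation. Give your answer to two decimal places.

τ = R × C = 7.0 × 20 mL/cmH2O = 7.0 × 0.020 L/cmH2O = 0.14 s.
Exhaled fraction f = 1 − e^(−t/τ) → t = −τ·ln(1 − f) = −0.14·ln(0.37) = 0.1392 s.

0.14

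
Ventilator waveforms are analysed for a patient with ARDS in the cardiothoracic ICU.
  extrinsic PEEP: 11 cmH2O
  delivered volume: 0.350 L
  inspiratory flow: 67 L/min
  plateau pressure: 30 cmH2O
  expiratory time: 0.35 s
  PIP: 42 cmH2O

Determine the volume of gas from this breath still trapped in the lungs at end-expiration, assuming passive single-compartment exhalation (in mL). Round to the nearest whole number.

60

Flow: 67 L/min ÷ 60 = 1.1167 L/s.
R = (PIP − Pplat)/V̇ = (42 − 30) / 1.1167 = 12.0/1.1167 = 10.746 cmH2O·s/L.
C = Vt/(Pplat − PEEP) = 350.0 / (30 − 11) = 350.0/19.0 = 18.421 mL/cmH2O.
τ = R × C = 10.746 × 0.01842 L/cmH2O = 0.1979 s.
Fraction remaining = e^(−Te/τ) = e^(−0.35/0.1979) = 0.1706.
Trapped volume = 350.0 × 0.1706 = 59.71 mL.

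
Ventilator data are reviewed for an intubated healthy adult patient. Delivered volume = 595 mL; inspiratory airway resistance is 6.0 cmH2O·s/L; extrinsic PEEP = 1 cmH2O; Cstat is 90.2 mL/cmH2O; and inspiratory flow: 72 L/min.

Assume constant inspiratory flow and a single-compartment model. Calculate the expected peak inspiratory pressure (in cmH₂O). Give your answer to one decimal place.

Flow: 72 L/min ÷ 60 = 1.2 L/s.
Equation of motion (constant flow): PIP = Vt/C + R·V̇ + PEEP.
PIP = 595/90.2 + 6.0×1.2 + 1 = 6.596 + 7.2 + 1 = 14.796 cmH2O.

14.8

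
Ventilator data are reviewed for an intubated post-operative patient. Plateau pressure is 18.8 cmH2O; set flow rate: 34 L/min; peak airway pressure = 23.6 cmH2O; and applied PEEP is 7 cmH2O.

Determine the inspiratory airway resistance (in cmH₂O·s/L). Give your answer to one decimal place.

Flow: 34 L/min ÷ 60 = 0.5667 L/s.
Raw = (PIP − Pplat) / flow = (23.6 − 18.8) / 0.5667 = 4.8 / 0.5667 = 8.47 cmH2O·s/L.

8.5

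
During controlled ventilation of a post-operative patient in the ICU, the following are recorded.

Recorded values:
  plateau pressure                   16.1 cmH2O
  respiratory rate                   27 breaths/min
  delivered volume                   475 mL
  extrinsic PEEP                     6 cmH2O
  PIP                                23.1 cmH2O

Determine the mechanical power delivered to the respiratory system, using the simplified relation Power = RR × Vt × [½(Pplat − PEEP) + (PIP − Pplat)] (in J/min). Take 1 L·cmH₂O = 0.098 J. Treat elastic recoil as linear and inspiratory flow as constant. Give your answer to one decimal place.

15.1

Per-breath work = Vt × [½(Pplat−PEEP) + (PIP−Pplat)] = 0.475 × [0.5×10.1 + 7.0] = 0.475 × 12.05 = 5.724 L·cmH2O.
Power = 27 × 5.724 = 154.55 L·cmH2O/min.
× 0.098 J/(L·cmH2O) → 15.146 J/min.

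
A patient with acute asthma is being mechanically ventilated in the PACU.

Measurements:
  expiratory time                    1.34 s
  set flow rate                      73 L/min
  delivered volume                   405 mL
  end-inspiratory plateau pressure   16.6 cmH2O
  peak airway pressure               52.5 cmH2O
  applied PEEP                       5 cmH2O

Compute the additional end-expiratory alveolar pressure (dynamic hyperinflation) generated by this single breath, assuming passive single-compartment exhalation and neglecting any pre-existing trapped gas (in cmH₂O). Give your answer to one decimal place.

Flow: 73 L/min ÷ 60 = 1.2167 L/s.
R = (PIP − Pplat)/V̇ = (52.5 − 16.6) / 1.2167 = 35.9/1.2167 = 29.506 cmH2O·s/L.
C = Vt/(Pplat − PEEP) = 405.0 / (16.6 − 5) = 405.0/11.6 = 34.914 mL/cmH2O.
τ = R × C = 29.506 × 0.03491 L/cmH2O = 1.03 s.
Fraction remaining = e^(−Te/τ) = e^(−1.34/1.03) = 0.2723; trapped volume = 405.0 × 0.2723 = 110.28 mL.
Additional alveolar pressure from trapping ≈ V_trapped / C = 110.28 / 34.914 = 3.159 cmH2O.

3.2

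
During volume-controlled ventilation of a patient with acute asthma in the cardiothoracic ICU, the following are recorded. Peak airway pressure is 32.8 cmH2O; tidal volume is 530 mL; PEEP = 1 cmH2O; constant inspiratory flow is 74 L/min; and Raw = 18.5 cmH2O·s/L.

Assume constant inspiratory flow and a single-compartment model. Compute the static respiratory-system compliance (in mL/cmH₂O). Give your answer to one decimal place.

Flow: 74 L/min ÷ 60 = 1.2333 L/s.
Equation of motion (constant flow): PIP = Vt/C + R·V̇ + PEEP.
Vt/C = PIP − R·V̇ − PEEP = 32.8 − 18.5×1.2333 − 1 = 32.8 − 22.816 − 1 = 8.984 cmH2O.
C = Vt / 8.984 = 530 / 8.984 = 58.994 mL/cmH2O.

59.0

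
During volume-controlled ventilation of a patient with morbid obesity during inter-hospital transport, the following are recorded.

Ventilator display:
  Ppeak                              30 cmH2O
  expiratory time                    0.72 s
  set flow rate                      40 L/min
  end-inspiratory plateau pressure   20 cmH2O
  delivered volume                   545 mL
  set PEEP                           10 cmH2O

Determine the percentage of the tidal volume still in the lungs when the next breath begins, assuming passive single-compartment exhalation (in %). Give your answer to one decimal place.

Flow: 40 L/min ÷ 60 = 0.6667 L/s.
R = (PIP − Pplat)/V̇ = (30 − 20) / 0.6667 = 10.0/0.6667 = 14.999 cmH2O·s/L.
C = Vt/(Pplat − PEEP) = 545.0 / (20 − 10) = 545.0/10.0 = 54.5 mL/cmH2O.
τ = R × C = 14.999 × 0.0545 L/cmH2O = 0.8174 s.
Fraction remaining at end-expiration = e^(−Te/τ) = e^(−0.72/0.8174) = 0.4144 → 41.44%.

41.4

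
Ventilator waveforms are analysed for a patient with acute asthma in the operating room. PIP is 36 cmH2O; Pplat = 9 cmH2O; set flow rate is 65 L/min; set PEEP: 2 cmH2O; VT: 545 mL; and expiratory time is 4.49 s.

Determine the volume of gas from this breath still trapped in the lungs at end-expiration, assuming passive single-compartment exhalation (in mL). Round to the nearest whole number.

Flow: 65 L/min ÷ 60 = 1.0833 L/s.
R = (PIP − Pplat)/V̇ = (36 − 9) / 1.0833 = 27.0/1.0833 = 24.924 cmH2O·s/L.
C = Vt/(Pplat − PEEP) = 545.0 / (9 − 2) = 545.0/7.0 = 77.857 mL/cmH2O.
τ = R × C = 24.924 × 0.07786 L/cmH2O = 1.941 s.
Fraction remaining = e^(−Te/τ) = e^(−4.49/1.941) = 0.09894.
Trapped volume = 545.0 × 0.09894 = 53.922 mL.

54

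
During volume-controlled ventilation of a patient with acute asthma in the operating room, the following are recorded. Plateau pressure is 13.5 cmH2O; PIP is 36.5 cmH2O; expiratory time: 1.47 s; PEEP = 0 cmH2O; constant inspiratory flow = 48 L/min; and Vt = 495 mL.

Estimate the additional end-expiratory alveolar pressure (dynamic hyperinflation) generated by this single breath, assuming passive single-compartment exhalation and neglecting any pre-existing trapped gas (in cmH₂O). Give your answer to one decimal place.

3.3

Flow: 48 L/min ÷ 60 = 0.8 L/s.
R = (PIP − Pplat)/V̇ = (36.5 − 13.5) / 0.8 = 23.0/0.8 = 28.75 cmH2O·s/L.
C = Vt/(Pplat − PEEP) = 495.0 / (13.5 − 0) = 495.0/13.5 = 36.667 mL/cmH2O.
τ = R × C = 28.75 × 0.03667 L/cmH2O = 1.054 s.
Fraction remaining = e^(−Te/τ) = e^(−1.47/1.054) = 0.2479; trapped volume = 495.0 × 0.2479 = 122.71 mL.
Additional alveolar pressure from trapping ≈ V_trapped / C = 122.71 / 36.667 = 3.347 cmH2O.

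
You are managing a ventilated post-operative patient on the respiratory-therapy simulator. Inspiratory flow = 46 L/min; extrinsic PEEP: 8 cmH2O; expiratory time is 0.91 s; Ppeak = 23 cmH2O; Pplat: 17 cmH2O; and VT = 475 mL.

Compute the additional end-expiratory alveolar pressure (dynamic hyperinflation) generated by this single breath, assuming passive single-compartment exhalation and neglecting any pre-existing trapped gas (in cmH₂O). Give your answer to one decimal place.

1.0

Flow: 46 L/min ÷ 60 = 0.7667 L/s.
R = (PIP − Pplat)/V̇ = (23 − 17) / 0.7667 = 6.0/0.7667 = 7.826 cmH2O·s/L.
C = Vt/(Pplat − PEEP) = 475.0 / (17 − 8) = 475.0/9.0 = 52.778 mL/cmH2O.
τ = R × C = 7.826 × 0.05278 L/cmH2O = 0.4131 s.
Fraction remaining = e^(−Te/τ) = e^(−0.91/0.4131) = 0.1105; trapped volume = 475.0 × 0.1105 = 52.488 mL.
Additional alveolar pressure from trapping ≈ V_trapped / C = 52.488 / 52.778 = 0.9945 cmH2O.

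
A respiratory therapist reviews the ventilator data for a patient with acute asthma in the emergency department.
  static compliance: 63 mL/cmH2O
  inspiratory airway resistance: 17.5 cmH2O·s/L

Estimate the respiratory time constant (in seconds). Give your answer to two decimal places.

τ = R × C = 17.5 × 63 mL/cmH2O = 17.5 × 0.063 L/cmH2O = 1.103 s.

1.10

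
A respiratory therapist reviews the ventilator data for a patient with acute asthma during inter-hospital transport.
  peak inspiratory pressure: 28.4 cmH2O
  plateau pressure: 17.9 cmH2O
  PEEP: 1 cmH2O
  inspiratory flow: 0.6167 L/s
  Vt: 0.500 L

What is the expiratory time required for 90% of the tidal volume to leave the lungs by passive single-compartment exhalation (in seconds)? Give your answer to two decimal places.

R = (PIP − Pplat)/V̇ = (28.4 − 17.9) / 0.6167 = 10.5/0.6167 = 17.026 cmH2O·s/L.
C = Vt/(Pplat − PEEP) = 500.0 / (17.9 − 1) = 500.0/16.9 = 29.586 mL/cmH2O.
τ = R × C = 17.026 × 0.02959 L/cmH2O = 0.5038 s.
t = −τ·ln(1 − 0.90) = −0.5038·ln(0.1) = 1.16 s.

1.16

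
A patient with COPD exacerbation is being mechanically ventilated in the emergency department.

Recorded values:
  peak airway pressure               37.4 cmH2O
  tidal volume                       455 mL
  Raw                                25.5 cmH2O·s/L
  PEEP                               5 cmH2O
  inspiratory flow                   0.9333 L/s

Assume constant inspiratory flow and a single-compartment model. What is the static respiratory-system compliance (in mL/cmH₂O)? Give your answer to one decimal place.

Equation of motion (constant flow): PIP = Vt/C + R·V̇ + PEEP.
Vt/C = PIP − R·V̇ − PEEP = 37.4 − 25.5×0.9333 − 5 = 37.4 − 23.799 − 5 = 8.601 cmH2O.
C = Vt / 8.601 = 455 / 8.601 = 52.901 mL/cmH2O.

52.9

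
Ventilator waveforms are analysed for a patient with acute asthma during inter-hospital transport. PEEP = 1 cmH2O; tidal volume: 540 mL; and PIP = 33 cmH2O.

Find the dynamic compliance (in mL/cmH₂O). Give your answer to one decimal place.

16.9

Dynamic compliance = Vt / (PIP − PEEP) = 540 / (33 − 1) = 540 / 32.0 = 16.875 mL/cmH2O.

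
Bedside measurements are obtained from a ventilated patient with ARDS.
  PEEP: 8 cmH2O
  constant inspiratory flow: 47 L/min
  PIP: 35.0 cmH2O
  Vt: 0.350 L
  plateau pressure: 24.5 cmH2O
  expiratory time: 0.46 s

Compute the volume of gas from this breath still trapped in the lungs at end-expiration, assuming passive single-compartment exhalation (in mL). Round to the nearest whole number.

69

Flow: 47 L/min ÷ 60 = 0.7833 L/s.
R = (PIP − Pplat)/V̇ = (35.0 − 24.5) / 0.7833 = 10.5/0.7833 = 13.405 cmH2O·s/L.
C = Vt/(Pplat − PEEP) = 350.0 / (24.5 − 8) = 350.0/16.5 = 21.212 mL/cmH2O.
τ = R × C = 13.405 × 0.02121 L/cmH2O = 0.2843 s.
Fraction remaining = e^(−Te/τ) = e^(−0.46/0.2843) = 0.1983.
Trapped volume = 350.0 × 0.1983 = 69.405 mL.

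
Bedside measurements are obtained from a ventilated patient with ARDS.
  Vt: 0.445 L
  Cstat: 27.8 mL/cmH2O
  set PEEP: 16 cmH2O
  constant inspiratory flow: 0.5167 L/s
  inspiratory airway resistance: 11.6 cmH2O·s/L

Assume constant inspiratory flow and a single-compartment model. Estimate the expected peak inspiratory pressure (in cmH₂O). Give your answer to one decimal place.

Equation of motion (constant flow): PIP = Vt/C + R·V̇ + PEEP.
PIP = 445/27.8 + 11.6×0.5167 + 16 = 16.007 + 5.994 + 16 = 38.001 cmH2O.

38.0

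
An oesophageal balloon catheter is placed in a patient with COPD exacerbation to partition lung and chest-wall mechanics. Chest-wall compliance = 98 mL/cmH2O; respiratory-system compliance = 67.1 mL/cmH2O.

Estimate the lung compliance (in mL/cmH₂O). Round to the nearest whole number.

213

1/CL = 1/Crs − 1/Ccw.
1/CL = 1/67.1 − 1/98 = 0.004699.
CL = 212.81 mL/cmH2O.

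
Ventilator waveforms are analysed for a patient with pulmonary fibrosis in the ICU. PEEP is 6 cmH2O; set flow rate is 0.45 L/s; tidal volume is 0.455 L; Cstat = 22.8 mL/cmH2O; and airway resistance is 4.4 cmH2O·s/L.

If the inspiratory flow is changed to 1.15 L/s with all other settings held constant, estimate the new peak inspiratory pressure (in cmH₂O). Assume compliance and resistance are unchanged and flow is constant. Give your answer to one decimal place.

31.0

PIP = Vt/C + R·V̇ + PEEP (constant-flow equation of motion).
Only the resistive term changes: ΔPIP = R × ΔV̇ = 4.4 × (1.15 − 0.45) = 4.4 × 0.7 = 3.08 cmH2O.
Original PIP = 455/22.8 + 4.4×0.45 + 6 = 27.936 cmH2O; new PIP = 27.936 + (3.08) = 31.016 cmH2O.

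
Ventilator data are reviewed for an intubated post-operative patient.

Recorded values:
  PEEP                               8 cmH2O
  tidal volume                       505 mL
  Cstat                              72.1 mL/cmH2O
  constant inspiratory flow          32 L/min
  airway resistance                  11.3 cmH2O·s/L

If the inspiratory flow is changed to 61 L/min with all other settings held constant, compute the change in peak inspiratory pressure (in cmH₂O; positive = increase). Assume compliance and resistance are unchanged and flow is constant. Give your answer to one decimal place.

Flow: 32 L/min ÷ 60 = 0.5333 L/s.
New flow: 61 L/min ÷ 60 = 1.0167 L/s.
PIP = Vt/C + R·V̇ + PEEP (constant-flow equation of motion).
Only the resistive term changes: ΔPIP = R × ΔV̇ = 11.3 × (1.0167 − 0.5333) = 11.3 × 0.4834 = 5.462 cmH2O.

5.5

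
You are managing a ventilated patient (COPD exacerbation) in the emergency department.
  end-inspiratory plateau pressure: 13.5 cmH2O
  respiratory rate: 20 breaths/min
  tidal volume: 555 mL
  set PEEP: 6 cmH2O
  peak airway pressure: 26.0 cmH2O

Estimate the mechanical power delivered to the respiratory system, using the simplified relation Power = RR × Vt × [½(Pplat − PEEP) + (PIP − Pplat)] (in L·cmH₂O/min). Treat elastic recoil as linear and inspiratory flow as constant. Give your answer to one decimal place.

Per-breath work = Vt × [½(Pplat−PEEP) + (PIP−Pplat)] = 0.555 × [0.5×7.5 + 12.5] = 0.555 × 16.25 = 9.019 L·cmH2O.
Power = 20 × 9.019 = 180.38 L·cmH2O/min.

180.4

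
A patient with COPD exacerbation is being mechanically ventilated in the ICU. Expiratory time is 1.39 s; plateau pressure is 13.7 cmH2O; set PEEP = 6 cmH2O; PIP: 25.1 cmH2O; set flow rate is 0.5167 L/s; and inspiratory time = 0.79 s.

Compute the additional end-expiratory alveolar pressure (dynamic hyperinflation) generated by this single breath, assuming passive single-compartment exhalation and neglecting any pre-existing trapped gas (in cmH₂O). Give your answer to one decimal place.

Vt = flow × Ti = 0.5167 L/s × 0.79 s × 1000 mL/L = 408.19 mL.
R = (PIP − Pplat)/V̇ = (25.1 − 13.7) / 0.5167 = 11.4/0.5167 = 22.063 cmH2O·s/L.
C = Vt/(Pplat − PEEP) = 408.19 / (13.7 − 6) = 408.19/7.7 = 53.012 mL/cmH2O.
τ = R × C = 22.063 × 0.05301 L/cmH2O = 1.17 s.
Fraction remaining = e^(−Te/τ) = e^(−1.39/1.17) = 0.3048; trapped volume = 408.19 × 0.3048 = 124.42 mL.
Additional alveolar pressure from trapping ≈ V_trapped / C = 124.42 / 53.012 = 2.347 cmH2O.

2.3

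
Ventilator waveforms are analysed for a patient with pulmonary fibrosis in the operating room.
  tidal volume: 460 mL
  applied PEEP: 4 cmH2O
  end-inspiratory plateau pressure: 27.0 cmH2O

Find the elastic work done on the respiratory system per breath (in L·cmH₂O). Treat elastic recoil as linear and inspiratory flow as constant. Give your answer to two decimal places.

5.29

Elastic work ≈ ½ × (Pplat − PEEP) × Vt = 0.5 × (27.0 − 4) × 0.460 L = 0.5 × 23.0 × 0.460 = 5.29 L·cmH2O.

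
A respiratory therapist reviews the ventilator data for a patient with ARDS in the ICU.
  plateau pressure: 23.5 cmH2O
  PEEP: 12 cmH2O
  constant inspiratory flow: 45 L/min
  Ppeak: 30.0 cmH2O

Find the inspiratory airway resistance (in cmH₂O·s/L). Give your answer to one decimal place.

8.7

Flow: 45 L/min ÷ 60 = 0.75 L/s.
Raw = (PIP − Pplat) / flow = (30.0 − 23.5) / 0.75 = 6.5 / 0.75 = 8.667 cmH2O·s/L.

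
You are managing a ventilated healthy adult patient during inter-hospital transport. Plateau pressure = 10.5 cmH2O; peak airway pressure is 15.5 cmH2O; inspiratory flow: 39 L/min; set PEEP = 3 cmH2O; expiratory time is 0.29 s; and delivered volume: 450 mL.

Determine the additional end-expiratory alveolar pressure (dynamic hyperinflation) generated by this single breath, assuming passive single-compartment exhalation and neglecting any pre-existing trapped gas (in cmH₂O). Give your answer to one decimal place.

Flow: 39 L/min ÷ 60 = 0.65 L/s.
R = (PIP − Pplat)/V̇ = (15.5 − 10.5) / 0.65 = 5.0/0.65 = 7.692 cmH2O·s/L.
C = Vt/(Pplat − PEEP) = 450.0 / (10.5 − 3) = 450.0/7.5 = 60.0 mL/cmH2O.
τ = R × C = 7.692 × 0.06 L/cmH2O = 0.4615 s.
Fraction remaining = e^(−Te/τ) = e^(−0.29/0.4615) = 0.5335; trapped volume = 450.0 × 0.5335 = 240.08 mL.
Additional alveolar pressure from trapping ≈ V_trapped / C = 240.08 / 60.0 = 4.001 cmH2O.

4.0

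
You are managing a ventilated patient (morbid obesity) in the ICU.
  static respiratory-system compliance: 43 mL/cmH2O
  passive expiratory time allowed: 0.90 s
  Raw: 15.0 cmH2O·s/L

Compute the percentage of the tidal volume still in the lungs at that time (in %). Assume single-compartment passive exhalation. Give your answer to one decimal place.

24.8

τ = R × C = 15.0 × 43 mL/cmH2O = 15.0 × 0.043 L/cmH2O = 0.645 s.
Passive exhalation: V(t)/V₀ = e^(−t/τ) = e^(−0.90/0.645) = 0.2477.
Fraction remaining = 0.2477 → 24.77%.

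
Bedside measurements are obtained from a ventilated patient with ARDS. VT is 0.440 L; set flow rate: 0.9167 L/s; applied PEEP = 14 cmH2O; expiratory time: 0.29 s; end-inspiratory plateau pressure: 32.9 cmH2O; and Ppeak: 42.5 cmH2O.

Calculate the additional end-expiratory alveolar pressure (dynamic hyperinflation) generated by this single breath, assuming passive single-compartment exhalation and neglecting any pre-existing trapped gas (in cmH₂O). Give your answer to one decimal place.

R = (PIP − Pplat)/V̇ = (42.5 − 32.9) / 0.9167 = 9.6/0.9167 = 10.472 cmH2O·s/L.
C = Vt/(Pplat − PEEP) = 440.0 / (32.9 − 14) = 440.0/18.9 = 23.28 mL/cmH2O.
τ = R × C = 10.472 × 0.02328 L/cmH2O = 0.2438 s.
Fraction remaining = e^(−Te/τ) = e^(−0.29/0.2438) = 0.3044; trapped volume = 440.0 × 0.3044 = 133.94 mL.
Additional alveolar pressure from trapping ≈ V_trapped / C = 133.94 / 23.28 = 5.753 cmH2O.

5.8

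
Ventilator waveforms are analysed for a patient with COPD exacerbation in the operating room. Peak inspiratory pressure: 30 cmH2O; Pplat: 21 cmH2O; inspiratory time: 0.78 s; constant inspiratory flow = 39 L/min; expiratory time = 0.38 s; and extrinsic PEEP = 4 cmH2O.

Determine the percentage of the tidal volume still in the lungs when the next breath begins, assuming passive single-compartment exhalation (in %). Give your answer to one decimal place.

Flow: 39 L/min ÷ 60 = 0.65 L/s.
Vt = flow × Ti = 0.65 L/s × 0.78 s × 1000 mL/L = 507.0 mL.
R = (PIP − Pplat)/V̇ = (30 − 21) / 0.65 = 9.0/0.65 = 13.846 cmH2O·s/L.
C = Vt/(Pplat − PEEP) = 507.0 / (21 − 4) = 507.0/17.0 = 29.824 mL/cmH2O.
τ = R × C = 13.846 × 0.02982 L/cmH2O = 0.4129 s.
Fraction remaining at end-expiration = e^(−Te/τ) = e^(−0.38/0.4129) = 0.3984 → 39.84%.

39.8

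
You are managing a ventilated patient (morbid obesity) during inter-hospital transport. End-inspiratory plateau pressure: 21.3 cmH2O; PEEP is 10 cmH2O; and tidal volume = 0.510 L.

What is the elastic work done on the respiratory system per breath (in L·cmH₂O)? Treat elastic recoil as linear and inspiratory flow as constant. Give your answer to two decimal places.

2.88

Elastic work ≈ ½ × (Pplat − PEEP) × Vt = 0.5 × (21.3 − 10) × 0.510 L = 0.5 × 11.3 × 0.510 = 2.882 L·cmH2O.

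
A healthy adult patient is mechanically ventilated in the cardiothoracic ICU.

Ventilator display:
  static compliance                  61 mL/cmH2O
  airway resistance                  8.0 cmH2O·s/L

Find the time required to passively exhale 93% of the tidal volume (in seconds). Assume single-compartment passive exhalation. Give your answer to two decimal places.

1.30

τ = R × C = 8.0 × 61 mL/cmH2O = 8.0 × 0.061 L/cmH2O = 0.488 s.
Exhaled fraction f = 1 − e^(−t/τ) → t = −τ·ln(1 − f) = −0.488·ln(0.07) = 1.298 s.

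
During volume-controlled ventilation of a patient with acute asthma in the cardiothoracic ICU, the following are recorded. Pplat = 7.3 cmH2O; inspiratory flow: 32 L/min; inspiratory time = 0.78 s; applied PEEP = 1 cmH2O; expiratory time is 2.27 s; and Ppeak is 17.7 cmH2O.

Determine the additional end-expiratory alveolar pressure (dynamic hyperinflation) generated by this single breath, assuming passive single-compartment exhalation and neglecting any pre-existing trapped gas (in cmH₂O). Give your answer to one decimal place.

Flow: 32 L/min ÷ 60 = 0.5333 L/s.
Vt = flow × Ti = 0.5333 L/s × 0.78 s × 1000 mL/L = 415.97 mL.
R = (PIP − Pplat)/V̇ = (17.7 − 7.3) / 0.5333 = 10.4/0.5333 = 19.501 cmH2O·s/L.
C = Vt/(Pplat − PEEP) = 415.97 / (7.3 − 1) = 415.97/6.3 = 66.027 mL/cmH2O.
τ = R × C = 19.501 × 0.06603 L/cmH2O = 1.288 s.
Fraction remaining = e^(−Te/τ) = e^(−2.27/1.288) = 0.1716; trapped volume = 415.97 × 0.1716 = 71.38 mL.
Additional alveolar pressure from trapping ≈ V_trapped / C = 71.38 / 66.027 = 1.081 cmH2O.

1.1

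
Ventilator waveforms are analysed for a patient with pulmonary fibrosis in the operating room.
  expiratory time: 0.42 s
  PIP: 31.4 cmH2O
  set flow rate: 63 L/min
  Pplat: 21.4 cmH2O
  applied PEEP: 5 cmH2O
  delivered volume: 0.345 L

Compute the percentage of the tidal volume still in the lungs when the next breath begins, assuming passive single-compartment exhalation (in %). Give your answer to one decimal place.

12.3

Flow: 63 L/min ÷ 60 = 1.05 L/s.
R = (PIP − Pplat)/V̇ = (31.4 − 21.4) / 1.05 = 10.0/1.05 = 9.524 cmH2O·s/L.
C = Vt/(Pplat − PEEP) = 345.0 / (21.4 − 5) = 345.0/16.4 = 21.037 mL/cmH2O.
τ = R × C = 9.524 × 0.02104 L/cmH2O = 0.2004 s.
Fraction remaining at end-expiration = e^(−Te/τ) = e^(−0.42/0.2004) = 0.123 → 12.3%.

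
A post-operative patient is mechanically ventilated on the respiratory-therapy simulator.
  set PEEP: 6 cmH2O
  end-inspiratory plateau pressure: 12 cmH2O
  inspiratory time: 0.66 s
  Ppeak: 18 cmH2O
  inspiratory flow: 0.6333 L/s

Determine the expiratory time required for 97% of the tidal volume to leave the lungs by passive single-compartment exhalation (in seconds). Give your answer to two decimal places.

2.31

Vt = flow × Ti = 0.6333 L/s × 0.66 s × 1000 mL/L = 417.98 mL.
R = (PIP − Pplat)/V̇ = (18 − 12) / 0.6333 = 6.0/0.6333 = 9.474 cmH2O·s/L.
C = Vt/(Pplat − PEEP) = 417.98 / (12 − 6) = 417.98/6.0 = 69.663 mL/cmH2O.
τ = R × C = 9.474 × 0.06966 L/cmH2O = 0.66 s.
t = −τ·ln(1 − 0.97) = −0.66·ln(0.03) = 2.314 s.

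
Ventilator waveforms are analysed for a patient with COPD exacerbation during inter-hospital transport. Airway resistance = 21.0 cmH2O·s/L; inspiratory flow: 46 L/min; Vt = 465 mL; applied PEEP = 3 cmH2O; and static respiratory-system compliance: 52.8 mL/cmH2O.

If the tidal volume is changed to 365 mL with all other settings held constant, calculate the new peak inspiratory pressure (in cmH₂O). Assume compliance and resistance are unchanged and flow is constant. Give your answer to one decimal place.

Flow: 46 L/min ÷ 60 = 0.7667 L/s.
PIP = Vt/C + R·V̇ + PEEP (constant-flow equation of motion).
Only the elastic term changes: ΔPIP = ΔVt / C = (365 − 465) / 52.8 = -1.894 cmH2O.
Original PIP = 465/52.8 + 21.0×0.7667 + 3 = 27.908 cmH2O; new PIP = 27.908 + (-1.894) = 26.014 cmH2O.

26.0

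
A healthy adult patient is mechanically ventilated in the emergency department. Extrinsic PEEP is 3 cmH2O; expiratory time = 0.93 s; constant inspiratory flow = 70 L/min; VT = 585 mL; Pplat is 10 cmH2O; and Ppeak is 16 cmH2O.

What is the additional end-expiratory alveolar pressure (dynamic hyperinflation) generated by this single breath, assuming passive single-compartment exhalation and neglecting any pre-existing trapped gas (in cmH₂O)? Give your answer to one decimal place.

0.8

Flow: 70 L/min ÷ 60 = 1.1667 L/s.
R = (PIP − Pplat)/V̇ = (16 − 10) / 1.1667 = 6.0/1.1667 = 5.143 cmH2O·s/L.
C = Vt/(Pplat − PEEP) = 585.0 / (10 − 3) = 585.0/7.0 = 83.571 mL/cmH2O.
τ = R × C = 5.143 × 0.08357 L/cmH2O = 0.4298 s.
Fraction remaining = e^(−Te/τ) = e^(−0.93/0.4298) = 0.1149; trapped volume = 585.0 × 0.1149 = 67.217 mL.
Additional alveolar pressure from trapping ≈ V_trapped / C = 67.217 / 83.571 = 0.8043 cmH2O.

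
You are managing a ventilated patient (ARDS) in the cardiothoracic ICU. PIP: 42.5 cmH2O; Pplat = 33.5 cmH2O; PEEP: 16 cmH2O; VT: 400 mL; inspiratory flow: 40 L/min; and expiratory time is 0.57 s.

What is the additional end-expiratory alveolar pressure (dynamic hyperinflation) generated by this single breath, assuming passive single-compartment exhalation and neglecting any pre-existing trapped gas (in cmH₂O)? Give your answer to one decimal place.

2.8

Flow: 40 L/min ÷ 60 = 0.6667 L/s.
R = (PIP − Pplat)/V̇ = (42.5 − 33.5) / 0.6667 = 9.0/0.6667 = 13.499 cmH2O·s/L.
C = Vt/(Pplat − PEEP) = 400.0 / (33.5 − 16) = 400.0/17.5 = 22.857 mL/cmH2O.
τ = R × C = 13.499 × 0.02286 L/cmH2O = 0.3086 s.
Fraction remaining = e^(−Te/τ) = e^(−0.57/0.3086) = 0.1577; trapped volume = 400.0 × 0.1577 = 63.08 mL.
Additional alveolar pressure from trapping ≈ V_trapped / C = 63.08 / 22.857 = 2.76 cmH2O.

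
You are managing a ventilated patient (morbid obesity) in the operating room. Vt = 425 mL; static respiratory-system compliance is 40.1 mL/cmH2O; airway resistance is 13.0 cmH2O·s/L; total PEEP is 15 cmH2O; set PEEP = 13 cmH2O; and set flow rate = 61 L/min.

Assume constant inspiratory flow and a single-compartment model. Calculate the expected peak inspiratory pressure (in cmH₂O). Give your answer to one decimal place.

38.8

Flow: 61 L/min ÷ 60 = 1.0167 L/s.
Total PEEP = 15 cmH2O (set 13 + intrinsic 2); this is the baseline alveolar pressure.
Equation of motion (constant flow): PIP = Vt/C + R·V̇ + PEEP.
PIP = 425/40.1 + 13.0×1.0167 + 15 = 10.599 + 13.217 + 15 = 38.816 cmH2O.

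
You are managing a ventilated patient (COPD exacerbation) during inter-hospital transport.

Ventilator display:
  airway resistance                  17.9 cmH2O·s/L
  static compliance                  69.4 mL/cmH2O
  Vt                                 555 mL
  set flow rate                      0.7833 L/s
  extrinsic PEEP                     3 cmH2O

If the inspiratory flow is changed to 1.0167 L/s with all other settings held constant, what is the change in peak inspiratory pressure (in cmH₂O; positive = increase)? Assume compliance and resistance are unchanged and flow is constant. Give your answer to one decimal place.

4.2

PIP = Vt/C + R·V̇ + PEEP (constant-flow equation of motion).
Only the resistive term changes: ΔPIP = R × ΔV̇ = 17.9 × (1.0167 − 0.7833) = 17.9 × 0.2334 = 4.178 cmH2O.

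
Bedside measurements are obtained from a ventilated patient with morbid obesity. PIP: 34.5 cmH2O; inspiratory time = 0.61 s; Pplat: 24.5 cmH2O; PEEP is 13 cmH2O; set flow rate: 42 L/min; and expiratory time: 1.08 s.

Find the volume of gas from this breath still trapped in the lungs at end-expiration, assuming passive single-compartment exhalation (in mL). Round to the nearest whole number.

56

Flow: 42 L/min ÷ 60 = 0.7 L/s.
Vt = flow × Ti = 0.7 L/s × 0.61 s × 1000 mL/L = 427.0 mL.
R = (PIP − Pplat)/V̇ = (34.5 − 24.5) / 0.7 = 10.0/0.7 = 14.286 cmH2O·s/L.
C = Vt/(Pplat − PEEP) = 427.0 / (24.5 − 13) = 427.0/11.5 = 37.13 mL/cmH2O.
τ = R × C = 14.286 × 0.03713 L/cmH2O = 0.5304 s.
Fraction remaining = e^(−Te/τ) = e^(−1.08/0.5304) = 0.1305.
Trapped volume = 427.0 × 0.1305 = 55.724 mL.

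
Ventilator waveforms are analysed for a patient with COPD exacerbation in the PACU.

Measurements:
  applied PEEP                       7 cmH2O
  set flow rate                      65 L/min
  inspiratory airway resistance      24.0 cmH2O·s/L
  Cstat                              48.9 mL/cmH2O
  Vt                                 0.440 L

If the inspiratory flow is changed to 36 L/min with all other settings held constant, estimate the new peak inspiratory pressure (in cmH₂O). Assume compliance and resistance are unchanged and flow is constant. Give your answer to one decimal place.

30.4

Flow: 65 L/min ÷ 60 = 1.0833 L/s.
New flow: 36 L/min ÷ 60 = 0.6 L/s.
PIP = Vt/C + R·V̇ + PEEP (constant-flow equation of motion).
Only the resistive term changes: ΔPIP = R × ΔV̇ = 24.0 × (0.6 − 1.0833) = 24.0 × -0.4833 = -11.599 cmH2O.
Original PIP = 440/48.9 + 24.0×1.0833 + 7 = 41.997 cmH2O; new PIP = 41.997 + (-11.599) = 30.398 cmH2O.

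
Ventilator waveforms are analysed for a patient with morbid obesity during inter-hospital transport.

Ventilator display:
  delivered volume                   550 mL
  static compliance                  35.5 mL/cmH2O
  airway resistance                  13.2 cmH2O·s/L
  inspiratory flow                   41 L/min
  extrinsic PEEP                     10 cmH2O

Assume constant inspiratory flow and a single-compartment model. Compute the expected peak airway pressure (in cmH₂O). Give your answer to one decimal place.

34.5

Flow: 41 L/min ÷ 60 = 0.6833 L/s.
Equation of motion (constant flow): PIP = Vt/C + R·V̇ + PEEP.
PIP = 550/35.5 + 13.2×0.6833 + 10 = 15.493 + 9.02 + 10 = 34.513 cmH2O.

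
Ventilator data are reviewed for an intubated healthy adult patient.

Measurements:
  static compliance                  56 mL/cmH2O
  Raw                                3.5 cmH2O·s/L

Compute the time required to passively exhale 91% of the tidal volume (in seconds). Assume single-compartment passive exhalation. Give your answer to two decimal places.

τ = R × C = 3.5 × 56 mL/cmH2O = 3.5 × 0.056 L/cmH2O = 0.196 s.
Exhaled fraction f = 1 − e^(−t/τ) → t = −τ·ln(1 − f) = −0.196·ln(0.09) = 0.472 s.

0.47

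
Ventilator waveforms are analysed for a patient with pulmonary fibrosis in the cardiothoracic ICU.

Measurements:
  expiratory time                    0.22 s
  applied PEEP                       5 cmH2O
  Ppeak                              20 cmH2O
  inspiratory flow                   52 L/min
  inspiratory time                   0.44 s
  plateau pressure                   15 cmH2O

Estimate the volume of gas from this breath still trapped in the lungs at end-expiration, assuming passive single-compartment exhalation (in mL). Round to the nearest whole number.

140

Flow: 52 L/min ÷ 60 = 0.8667 L/s.
Vt = flow × Ti = 0.8667 L/s × 0.44 s × 1000 mL/L = 381.35 mL.
R = (PIP − Pplat)/V̇ = (20 − 15) / 0.8667 = 5.0/0.8667 = 5.769 cmH2O·s/L.
C = Vt/(Pplat − PEEP) = 381.35 / (15 − 5) = 381.35/10.0 = 38.135 mL/cmH2O.
τ = R × C = 5.769 × 0.03814 L/cmH2O = 0.22 s.
Fraction remaining = e^(−Te/τ) = e^(−0.22/0.22) = 0.3679.
Trapped volume = 381.35 × 0.3679 = 140.3 mL.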